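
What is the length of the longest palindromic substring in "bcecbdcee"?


Input: "bcecbdcee"
Checking substrings for palindromes:
  [0:5] "bcecb" (len 5) => palindrome
  [1:4] "cec" (len 3) => palindrome
  [7:9] "ee" (len 2) => palindrome
Longest palindromic substring: "bcecb" with length 5

5


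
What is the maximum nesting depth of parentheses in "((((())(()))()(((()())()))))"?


Input: "((((())(()))()(((()())()))))"
Tracking depth:
  Position 0 '(': depth becomes 1
  Position 1 '(': depth becomes 2
  Position 2 '(': depth becomes 3
  Position 3 '(': depth becomes 4
  Position 4 '(': depth becomes 5
  Position 5 ')': depth becomes 4
  Position 6 ')': depth becomes 3
  Position 7 '(': depth becomes 4
  Position 8 '(': depth becomes 5
  Position 9 ')': depth becomes 4
  Position 10 ')': depth becomes 3
  Position 11 ')': depth becomes 2
  Position 12 '(': depth becomes 3
  Position 13 ')': depth becomes 2
  Position 14 '(': depth becomes 3
  Position 15 '(': depth becomes 4
  Position 16 '(': depth becomes 5
  Position 17 '(': depth becomes 6
  Position 18 ')': depth becomes 5
  Position 19 '(': depth becomes 6
  Position 20 ')': depth becomes 5
  Position 21 ')': depth becomes 4
  Position 22 '(': depth becomes 5
  Position 23 ')': depth becomes 4
  Position 24 ')': depth becomes 3
  Position 25 ')': depth becomes 2
  Position 26 ')': depth becomes 1
  Position 27 ')': depth becomes 0
Maximum depth reached: 6

6


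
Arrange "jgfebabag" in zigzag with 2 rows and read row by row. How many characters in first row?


Zigzag "jgfebabag" into 2 rows:
Placing characters:
  'j' => row 0
  'g' => row 1
  'f' => row 0
  'e' => row 1
  'b' => row 0
  'a' => row 1
  'b' => row 0
  'a' => row 1
  'g' => row 0
Rows:
  Row 0: "jfbbg"
  Row 1: "geaa"
First row length: 5

5


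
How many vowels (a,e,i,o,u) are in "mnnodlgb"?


Input: mnnodlgb
Checking each character:
  'm' at position 0: consonant
  'n' at position 1: consonant
  'n' at position 2: consonant
  'o' at position 3: vowel (running total: 1)
  'd' at position 4: consonant
  'l' at position 5: consonant
  'g' at position 6: consonant
  'b' at position 7: consonant
Total vowels: 1

1


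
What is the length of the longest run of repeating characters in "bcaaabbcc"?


Input: "bcaaabbcc"
Scanning for longest run:
  Position 1 ('c'): new char, reset run to 1
  Position 2 ('a'): new char, reset run to 1
  Position 3 ('a'): continues run of 'a', length=2
  Position 4 ('a'): continues run of 'a', length=3
  Position 5 ('b'): new char, reset run to 1
  Position 6 ('b'): continues run of 'b', length=2
  Position 7 ('c'): new char, reset run to 1
  Position 8 ('c'): continues run of 'c', length=2
Longest run: 'a' with length 3

3


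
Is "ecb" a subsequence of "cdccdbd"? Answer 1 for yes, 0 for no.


Check if "ecb" is a subsequence of "cdccdbd"
Greedy scan:
  Position 0 ('c'): no match needed
  Position 1 ('d'): no match needed
  Position 2 ('c'): no match needed
  Position 3 ('c'): no match needed
  Position 4 ('d'): no match needed
  Position 5 ('b'): no match needed
  Position 6 ('d'): no match needed
Only matched 0/3 characters => not a subsequence

0


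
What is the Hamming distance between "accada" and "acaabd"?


Comparing "accada" and "acaabd" position by position:
  Position 0: 'a' vs 'a' => same
  Position 1: 'c' vs 'c' => same
  Position 2: 'c' vs 'a' => differ
  Position 3: 'a' vs 'a' => same
  Position 4: 'd' vs 'b' => differ
  Position 5: 'a' vs 'd' => differ
Total differences (Hamming distance): 3

3


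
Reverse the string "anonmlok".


Input: anonmlok
Reading characters right to left:
  Position 7: 'k'
  Position 6: 'o'
  Position 5: 'l'
  Position 4: 'm'
  Position 3: 'n'
  Position 2: 'o'
  Position 1: 'n'
  Position 0: 'a'
Reversed: kolmnona

kolmnona


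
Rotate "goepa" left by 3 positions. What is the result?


Input: "goepa", rotate left by 3
First 3 characters: "goe"
Remaining characters: "pa"
Concatenate remaining + first: "pa" + "goe" = "pagoe"

pagoe


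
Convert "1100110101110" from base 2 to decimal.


Input: "1100110101110" in base 2
Positional expansion:
  Digit '1' (value 1) x 2^12 = 4096
  Digit '1' (value 1) x 2^11 = 2048
  Digit '0' (value 0) x 2^10 = 0
  Digit '0' (value 0) x 2^9 = 0
  Digit '1' (value 1) x 2^8 = 256
  Digit '1' (value 1) x 2^7 = 128
  Digit '0' (value 0) x 2^6 = 0
  Digit '1' (value 1) x 2^5 = 32
  Digit '0' (value 0) x 2^4 = 0
  Digit '1' (value 1) x 2^3 = 8
  Digit '1' (value 1) x 2^2 = 4
  Digit '1' (value 1) x 2^1 = 2
  Digit '0' (value 0) x 2^0 = 0
Sum = 6574

6574


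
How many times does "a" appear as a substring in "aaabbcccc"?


Searching for "a" in "aaabbcccc"
Scanning each position:
  Position 0: "a" => MATCH
  Position 1: "a" => MATCH
  Position 2: "a" => MATCH
  Position 3: "b" => no
  Position 4: "b" => no
  Position 5: "c" => no
  Position 6: "c" => no
  Position 7: "c" => no
  Position 8: "c" => no
Total occurrences: 3

3


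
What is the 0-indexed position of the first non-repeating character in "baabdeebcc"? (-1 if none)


Input: baabdeebcc
Character frequencies:
  'a': 2
  'b': 3
  'c': 2
  'd': 1
  'e': 2
Scanning left to right for freq == 1:
  Position 0 ('b'): freq=3, skip
  Position 1 ('a'): freq=2, skip
  Position 2 ('a'): freq=2, skip
  Position 3 ('b'): freq=3, skip
  Position 4 ('d'): unique! => answer = 4

4


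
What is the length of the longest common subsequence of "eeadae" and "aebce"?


LCS of "eeadae" and "aebce"
DP table:
           a    e    b    c    e
      0    0    0    0    0    0
  e   0    0    1    1    1    1
  e   0    0    1    1    1    2
  a   0    1    1    1    1    2
  d   0    1    1    1    1    2
  a   0    1    1    1    1    2
  e   0    1    2    2    2    2
LCS length = dp[6][5] = 2

2


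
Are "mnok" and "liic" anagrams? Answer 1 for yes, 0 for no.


Strings: "mnok", "liic"
Sorted first:  kmno
Sorted second: ciil
Differ at position 0: 'k' vs 'c' => not anagrams

0


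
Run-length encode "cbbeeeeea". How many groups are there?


Input: cbbeeeeea
Scanning for consecutive runs:
  Group 1: 'c' x 1 (positions 0-0)
  Group 2: 'b' x 2 (positions 1-2)
  Group 3: 'e' x 5 (positions 3-7)
  Group 4: 'a' x 1 (positions 8-8)
Total groups: 4

4


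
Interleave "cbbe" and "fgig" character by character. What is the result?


Interleaving "cbbe" and "fgig":
  Position 0: 'c' from first, 'f' from second => "cf"
  Position 1: 'b' from first, 'g' from second => "bg"
  Position 2: 'b' from first, 'i' from second => "bi"
  Position 3: 'e' from first, 'g' from second => "eg"
Result: cfbgbieg

cfbgbieg


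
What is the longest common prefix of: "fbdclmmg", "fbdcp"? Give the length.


Words: fbdclmmg, fbdcp
  Position 0: all 'f' => match
  Position 1: all 'b' => match
  Position 2: all 'd' => match
  Position 3: all 'c' => match
  Position 4: ('l', 'p') => mismatch, stop
LCP = "fbdc" (length 4)

4


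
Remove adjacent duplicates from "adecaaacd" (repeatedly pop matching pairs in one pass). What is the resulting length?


Input: adecaaacd
Stack-based adjacent duplicate removal:
  Read 'a': push. Stack: a
  Read 'd': push. Stack: ad
  Read 'e': push. Stack: ade
  Read 'c': push. Stack: adec
  Read 'a': push. Stack: adeca
  Read 'a': matches stack top 'a' => pop. Stack: adec
  Read 'a': push. Stack: adeca
  Read 'c': push. Stack: adecac
  Read 'd': push. Stack: adecacd
Final stack: "adecacd" (length 7)

7


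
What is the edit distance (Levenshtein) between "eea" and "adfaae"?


Computing edit distance: "eea" -> "adfaae"
DP table:
           a    d    f    a    a    e
      0    1    2    3    4    5    6
  e   1    1    2    3    4    5    5
  e   2    2    2    3    4    5    5
  a   3    2    3    3    3    4    5
Edit distance = dp[3][6] = 5

5


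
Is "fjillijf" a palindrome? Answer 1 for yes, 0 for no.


Input: fjillijf
Reversed: fjillijf
  Compare pos 0 ('f') with pos 7 ('f'): match
  Compare pos 1 ('j') with pos 6 ('j'): match
  Compare pos 2 ('i') with pos 5 ('i'): match
  Compare pos 3 ('l') with pos 4 ('l'): match
Result: palindrome

1


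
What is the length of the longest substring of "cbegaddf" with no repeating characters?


Input: "cbegaddf"
Sliding window (track last position of each char):
  Position 0 ('c'): window [0,0] length 1 -- new best
  Position 1 ('b'): window [0,1] length 2 -- new best
  Position 2 ('e'): window [0,2] length 3 -- new best
  Position 3 ('g'): window [0,3] length 4 -- new best
  Position 4 ('a'): window [0,4] length 5 -- new best
  Position 5 ('d'): window [0,5] length 6 -- new best
  Position 6 ('d'): repeat (last at 5), move window start to 6
  Position 6 ('d'): window [6,6] length 1
  Position 7 ('f'): window [6,7] length 2
Longest substring with no repeats: "cbegad" with length 6

6


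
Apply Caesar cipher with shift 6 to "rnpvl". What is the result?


Caesar cipher: shift "rnpvl" by 6
  'r' (pos 17) + 6 = pos 23 = 'x'
  'n' (pos 13) + 6 = pos 19 = 't'
  'p' (pos 15) + 6 = pos 21 = 'v'
  'v' (pos 21) + 6 = pos 1 = 'b'
  'l' (pos 11) + 6 = pos 17 = 'r'
Result: xtvbr

xtvbr


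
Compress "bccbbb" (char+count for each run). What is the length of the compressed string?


Input: bccbbb
Runs:
  'b' x 1 => "b1"
  'c' x 2 => "c2"
  'b' x 3 => "b3"
Compressed: "b1c2b3"
Compressed length: 6

6


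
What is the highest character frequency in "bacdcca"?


Input: bacdcca
Character counts:
  'a': 2
  'b': 1
  'c': 3
  'd': 1
Maximum frequency: 3

3


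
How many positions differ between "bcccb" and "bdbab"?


Comparing "bcccb" and "bdbab" position by position:
  Position 0: 'b' vs 'b' => same
  Position 1: 'c' vs 'd' => DIFFER
  Position 2: 'c' vs 'b' => DIFFER
  Position 3: 'c' vs 'a' => DIFFER
  Position 4: 'b' vs 'b' => same
Positions that differ: 3

3


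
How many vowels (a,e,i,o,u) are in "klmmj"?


Input: klmmj
Checking each character:
  'k' at position 0: consonant
  'l' at position 1: consonant
  'm' at position 2: consonant
  'm' at position 3: consonant
  'j' at position 4: consonant
Total vowels: 0

0


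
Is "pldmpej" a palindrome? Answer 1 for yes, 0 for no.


Input: pldmpej
Reversed: jepmdlp
  Compare pos 0 ('p') with pos 6 ('j'): MISMATCH
  Compare pos 1 ('l') with pos 5 ('e'): MISMATCH
  Compare pos 2 ('d') with pos 4 ('p'): MISMATCH
Result: not a palindrome

0


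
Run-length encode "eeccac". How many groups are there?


Input: eeccac
Scanning for consecutive runs:
  Group 1: 'e' x 2 (positions 0-1)
  Group 2: 'c' x 2 (positions 2-3)
  Group 3: 'a' x 1 (positions 4-4)
  Group 4: 'c' x 1 (positions 5-5)
Total groups: 4

4


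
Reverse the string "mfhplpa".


Input: mfhplpa
Reading characters right to left:
  Position 6: 'a'
  Position 5: 'p'
  Position 4: 'l'
  Position 3: 'p'
  Position 2: 'h'
  Position 1: 'f'
  Position 0: 'm'
Reversed: aplphfm

aplphfm


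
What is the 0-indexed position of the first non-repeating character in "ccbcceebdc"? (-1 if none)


Input: ccbcceebdc
Character frequencies:
  'b': 2
  'c': 5
  'd': 1
  'e': 2
Scanning left to right for freq == 1:
  Position 0 ('c'): freq=5, skip
  Position 1 ('c'): freq=5, skip
  Position 2 ('b'): freq=2, skip
  Position 3 ('c'): freq=5, skip
  Position 4 ('c'): freq=5, skip
  Position 5 ('e'): freq=2, skip
  Position 6 ('e'): freq=2, skip
  Position 7 ('b'): freq=2, skip
  Position 8 ('d'): unique! => answer = 8

8


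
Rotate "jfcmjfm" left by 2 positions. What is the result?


Input: "jfcmjfm", rotate left by 2
First 2 characters: "jf"
Remaining characters: "cmjfm"
Concatenate remaining + first: "cmjfm" + "jf" = "cmjfmjf"

cmjfmjf


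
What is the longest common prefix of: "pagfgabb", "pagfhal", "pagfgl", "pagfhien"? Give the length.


Words: pagfgabb, pagfhal, pagfgl, pagfhien
  Position 0: all 'p' => match
  Position 1: all 'a' => match
  Position 2: all 'g' => match
  Position 3: all 'f' => match
  Position 4: ('g', 'h', 'g', 'h') => mismatch, stop
LCP = "pagf" (length 4)

4


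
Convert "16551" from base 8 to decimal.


Input: "16551" in base 8
Positional expansion:
  Digit '1' (value 1) x 8^4 = 4096
  Digit '6' (value 6) x 8^3 = 3072
  Digit '5' (value 5) x 8^2 = 320
  Digit '5' (value 5) x 8^1 = 40
  Digit '1' (value 1) x 8^0 = 1
Sum = 7529

7529


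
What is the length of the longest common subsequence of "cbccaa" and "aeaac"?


LCS of "cbccaa" and "aeaac"
DP table:
           a    e    a    a    c
      0    0    0    0    0    0
  c   0    0    0    0    0    1
  b   0    0    0    0    0    1
  c   0    0    0    0    0    1
  c   0    0    0    0    0    1
  a   0    1    1    1    1    1
  a   0    1    1    2    2    2
LCS length = dp[6][5] = 2

2


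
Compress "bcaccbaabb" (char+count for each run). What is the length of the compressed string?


Input: bcaccbaabb
Runs:
  'b' x 1 => "b1"
  'c' x 1 => "c1"
  'a' x 1 => "a1"
  'c' x 2 => "c2"
  'b' x 1 => "b1"
  'a' x 2 => "a2"
  'b' x 2 => "b2"
Compressed: "b1c1a1c2b1a2b2"
Compressed length: 14

14


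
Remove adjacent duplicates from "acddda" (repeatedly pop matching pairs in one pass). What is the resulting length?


Input: acddda
Stack-based adjacent duplicate removal:
  Read 'a': push. Stack: a
  Read 'c': push. Stack: ac
  Read 'd': push. Stack: acd
  Read 'd': matches stack top 'd' => pop. Stack: ac
  Read 'd': push. Stack: acd
  Read 'a': push. Stack: acda
Final stack: "acda" (length 4)

4


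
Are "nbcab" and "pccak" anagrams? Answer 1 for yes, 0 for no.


Strings: "nbcab", "pccak"
Sorted first:  abbcn
Sorted second: acckp
Differ at position 1: 'b' vs 'c' => not anagrams

0


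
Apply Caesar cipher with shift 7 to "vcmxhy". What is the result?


Caesar cipher: shift "vcmxhy" by 7
  'v' (pos 21) + 7 = pos 2 = 'c'
  'c' (pos 2) + 7 = pos 9 = 'j'
  'm' (pos 12) + 7 = pos 19 = 't'
  'x' (pos 23) + 7 = pos 4 = 'e'
  'h' (pos 7) + 7 = pos 14 = 'o'
  'y' (pos 24) + 7 = pos 5 = 'f'
Result: cjteof

cjteof


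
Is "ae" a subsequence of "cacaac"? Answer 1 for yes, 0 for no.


Check if "ae" is a subsequence of "cacaac"
Greedy scan:
  Position 0 ('c'): no match needed
  Position 1 ('a'): matches sub[0] = 'a'
  Position 2 ('c'): no match needed
  Position 3 ('a'): no match needed
  Position 4 ('a'): no match needed
  Position 5 ('c'): no match needed
Only matched 1/2 characters => not a subsequence

0


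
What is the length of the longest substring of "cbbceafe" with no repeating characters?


Input: "cbbceafe"
Sliding window (track last position of each char):
  Position 0 ('c'): window [0,0] length 1 -- new best
  Position 1 ('b'): window [0,1] length 2 -- new best
  Position 2 ('b'): repeat (last at 1), move window start to 2
  Position 2 ('b'): window [2,2] length 1
  Position 3 ('c'): window [2,3] length 2
  Position 4 ('e'): window [2,4] length 3 -- new best
  Position 5 ('a'): window [2,5] length 4 -- new best
  Position 6 ('f'): window [2,6] length 5 -- new best
  Position 7 ('e'): repeat (last at 4), move window start to 5
  Position 7 ('e'): window [5,7] length 3
Longest substring with no repeats: "bceaf" with length 5

5


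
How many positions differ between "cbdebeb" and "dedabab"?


Comparing "cbdebeb" and "dedabab" position by position:
  Position 0: 'c' vs 'd' => DIFFER
  Position 1: 'b' vs 'e' => DIFFER
  Position 2: 'd' vs 'd' => same
  Position 3: 'e' vs 'a' => DIFFER
  Position 4: 'b' vs 'b' => same
  Position 5: 'e' vs 'a' => DIFFER
  Position 6: 'b' vs 'b' => same
Positions that differ: 4

4


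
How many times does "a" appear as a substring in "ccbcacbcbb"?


Searching for "a" in "ccbcacbcbb"
Scanning each position:
  Position 0: "c" => no
  Position 1: "c" => no
  Position 2: "b" => no
  Position 3: "c" => no
  Position 4: "a" => MATCH
  Position 5: "c" => no
  Position 6: "b" => no
  Position 7: "c" => no
  Position 8: "b" => no
  Position 9: "b" => no
Total occurrences: 1

1


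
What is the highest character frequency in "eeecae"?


Input: eeecae
Character counts:
  'a': 1
  'c': 1
  'e': 4
Maximum frequency: 4

4


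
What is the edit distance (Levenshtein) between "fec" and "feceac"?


Computing edit distance: "fec" -> "feceac"
DP table:
           f    e    c    e    a    c
      0    1    2    3    4    5    6
  f   1    0    1    2    3    4    5
  e   2    1    0    1    2    3    4
  c   3    2    1    0    1    2    3
Edit distance = dp[3][6] = 3

3


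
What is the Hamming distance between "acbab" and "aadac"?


Comparing "acbab" and "aadac" position by position:
  Position 0: 'a' vs 'a' => same
  Position 1: 'c' vs 'a' => differ
  Position 2: 'b' vs 'd' => differ
  Position 3: 'a' vs 'a' => same
  Position 4: 'b' vs 'c' => differ
Total differences (Hamming distance): 3

3


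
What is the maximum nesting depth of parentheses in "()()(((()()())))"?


Input: "()()(((()()())))"
Tracking depth:
  Position 0 '(': depth becomes 1
  Position 1 ')': depth becomes 0
  Position 2 '(': depth becomes 1
  Position 3 ')': depth becomes 0
  Position 4 '(': depth becomes 1
  Position 5 '(': depth becomes 2
  Position 6 '(': depth becomes 3
  Position 7 '(': depth becomes 4
  Position 8 ')': depth becomes 3
  Position 9 '(': depth becomes 4
  Position 10 ')': depth becomes 3
  Position 11 '(': depth becomes 4
  Position 12 ')': depth becomes 3
  Position 13 ')': depth becomes 2
  Position 14 ')': depth becomes 1
  Position 15 ')': depth becomes 0
Maximum depth reached: 4

4


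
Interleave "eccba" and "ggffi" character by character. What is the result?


Interleaving "eccba" and "ggffi":
  Position 0: 'e' from first, 'g' from second => "eg"
  Position 1: 'c' from first, 'g' from second => "cg"
  Position 2: 'c' from first, 'f' from second => "cf"
  Position 3: 'b' from first, 'f' from second => "bf"
  Position 4: 'a' from first, 'i' from second => "ai"
Result: egcgcfbfai

egcgcfbfai


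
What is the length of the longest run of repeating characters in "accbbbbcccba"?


Input: "accbbbbcccba"
Scanning for longest run:
  Position 1 ('c'): new char, reset run to 1
  Position 2 ('c'): continues run of 'c', length=2
  Position 3 ('b'): new char, reset run to 1
  Position 4 ('b'): continues run of 'b', length=2
  Position 5 ('b'): continues run of 'b', length=3
  Position 6 ('b'): continues run of 'b', length=4
  Position 7 ('c'): new char, reset run to 1
  Position 8 ('c'): continues run of 'c', length=2
  Position 9 ('c'): continues run of 'c', length=3
  Position 10 ('b'): new char, reset run to 1
  Position 11 ('a'): new char, reset run to 1
Longest run: 'b' with length 4

4


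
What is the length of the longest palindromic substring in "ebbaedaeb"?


Input: "ebbaedaeb"
Checking substrings for palindromes:
  [1:3] "bb" (len 2) => palindrome
Longest palindromic substring: "bb" with length 2

2


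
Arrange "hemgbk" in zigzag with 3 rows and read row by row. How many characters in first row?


Zigzag "hemgbk" into 3 rows:
Placing characters:
  'h' => row 0
  'e' => row 1
  'm' => row 2
  'g' => row 1
  'b' => row 0
  'k' => row 1
Rows:
  Row 0: "hb"
  Row 1: "egk"
  Row 2: "m"
First row length: 2

2


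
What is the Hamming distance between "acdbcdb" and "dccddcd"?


Comparing "acdbcdb" and "dccddcd" position by position:
  Position 0: 'a' vs 'd' => differ
  Position 1: 'c' vs 'c' => same
  Position 2: 'd' vs 'c' => differ
  Position 3: 'b' vs 'd' => differ
  Position 4: 'c' vs 'd' => differ
  Position 5: 'd' vs 'c' => differ
  Position 6: 'b' vs 'd' => differ
Total differences (Hamming distance): 6

6


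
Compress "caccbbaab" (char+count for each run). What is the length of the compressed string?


Input: caccbbaab
Runs:
  'c' x 1 => "c1"
  'a' x 1 => "a1"
  'c' x 2 => "c2"
  'b' x 2 => "b2"
  'a' x 2 => "a2"
  'b' x 1 => "b1"
Compressed: "c1a1c2b2a2b1"
Compressed length: 12

12


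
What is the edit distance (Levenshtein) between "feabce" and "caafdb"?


Computing edit distance: "feabce" -> "caafdb"
DP table:
           c    a    a    f    d    b
      0    1    2    3    4    5    6
  f   1    1    2    3    3    4    5
  e   2    2    2    3    4    4    5
  a   3    3    2    2    3    4    5
  b   4    4    3    3    3    4    4
  c   5    4    4    4    4    4    5
  e   6    5    5    5    5    5    5
Edit distance = dp[6][6] = 5

5


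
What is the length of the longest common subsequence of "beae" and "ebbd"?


LCS of "beae" and "ebbd"
DP table:
           e    b    b    d
      0    0    0    0    0
  b   0    0    1    1    1
  e   0    1    1    1    1
  a   0    1    1    1    1
  e   0    1    1    1    1
LCS length = dp[4][4] = 1

1


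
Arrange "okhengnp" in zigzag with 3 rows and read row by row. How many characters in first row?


Zigzag "okhengnp" into 3 rows:
Placing characters:
  'o' => row 0
  'k' => row 1
  'h' => row 2
  'e' => row 1
  'n' => row 0
  'g' => row 1
  'n' => row 2
  'p' => row 1
Rows:
  Row 0: "on"
  Row 1: "kegp"
  Row 2: "hn"
First row length: 2

2


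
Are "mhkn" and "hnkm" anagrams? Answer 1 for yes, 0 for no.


Strings: "mhkn", "hnkm"
Sorted first:  hkmn
Sorted second: hkmn
Sorted forms match => anagrams

1


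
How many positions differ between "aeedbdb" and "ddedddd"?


Comparing "aeedbdb" and "ddedddd" position by position:
  Position 0: 'a' vs 'd' => DIFFER
  Position 1: 'e' vs 'd' => DIFFER
  Position 2: 'e' vs 'e' => same
  Position 3: 'd' vs 'd' => same
  Position 4: 'b' vs 'd' => DIFFER
  Position 5: 'd' vs 'd' => same
  Position 6: 'b' vs 'd' => DIFFER
Positions that differ: 4

4


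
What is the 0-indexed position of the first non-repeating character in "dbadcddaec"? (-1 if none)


Input: dbadcddaec
Character frequencies:
  'a': 2
  'b': 1
  'c': 2
  'd': 4
  'e': 1
Scanning left to right for freq == 1:
  Position 0 ('d'): freq=4, skip
  Position 1 ('b'): unique! => answer = 1

1


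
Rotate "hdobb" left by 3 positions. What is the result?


Input: "hdobb", rotate left by 3
First 3 characters: "hdo"
Remaining characters: "bb"
Concatenate remaining + first: "bb" + "hdo" = "bbhdo"

bbhdo


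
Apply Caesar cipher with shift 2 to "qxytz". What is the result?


Caesar cipher: shift "qxytz" by 2
  'q' (pos 16) + 2 = pos 18 = 's'
  'x' (pos 23) + 2 = pos 25 = 'z'
  'y' (pos 24) + 2 = pos 0 = 'a'
  't' (pos 19) + 2 = pos 21 = 'v'
  'z' (pos 25) + 2 = pos 1 = 'b'
Result: szavb

szavb


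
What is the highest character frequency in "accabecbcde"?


Input: accabecbcde
Character counts:
  'a': 2
  'b': 2
  'c': 4
  'd': 1
  'e': 2
Maximum frequency: 4

4


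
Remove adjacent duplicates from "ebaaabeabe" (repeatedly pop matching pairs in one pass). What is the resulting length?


Input: ebaaabeabe
Stack-based adjacent duplicate removal:
  Read 'e': push. Stack: e
  Read 'b': push. Stack: eb
  Read 'a': push. Stack: eba
  Read 'a': matches stack top 'a' => pop. Stack: eb
  Read 'a': push. Stack: eba
  Read 'b': push. Stack: ebab
  Read 'e': push. Stack: ebabe
  Read 'a': push. Stack: ebabea
  Read 'b': push. Stack: ebabeab
  Read 'e': push. Stack: ebabeabe
Final stack: "ebabeabe" (length 8)

8


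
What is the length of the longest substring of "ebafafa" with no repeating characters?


Input: "ebafafa"
Sliding window (track last position of each char):
  Position 0 ('e'): window [0,0] length 1 -- new best
  Position 1 ('b'): window [0,1] length 2 -- new best
  Position 2 ('a'): window [0,2] length 3 -- new best
  Position 3 ('f'): window [0,3] length 4 -- new best
  Position 4 ('a'): repeat (last at 2), move window start to 3
  Position 4 ('a'): window [3,4] length 2
  Position 5 ('f'): repeat (last at 3), move window start to 4
  Position 5 ('f'): window [4,5] length 2
  Position 6 ('a'): repeat (last at 4), move window start to 5
  Position 6 ('a'): window [5,6] length 2
Longest substring with no repeats: "ebaf" with length 4

4


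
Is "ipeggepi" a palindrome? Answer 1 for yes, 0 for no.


Input: ipeggepi
Reversed: ipeggepi
  Compare pos 0 ('i') with pos 7 ('i'): match
  Compare pos 1 ('p') with pos 6 ('p'): match
  Compare pos 2 ('e') with pos 5 ('e'): match
  Compare pos 3 ('g') with pos 4 ('g'): match
Result: palindrome

1


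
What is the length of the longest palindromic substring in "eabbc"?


Input: "eabbc"
Checking substrings for palindromes:
  [2:4] "bb" (len 2) => palindrome
Longest palindromic substring: "bb" with length 2

2


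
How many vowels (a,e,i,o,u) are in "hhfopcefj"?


Input: hhfopcefj
Checking each character:
  'h' at position 0: consonant
  'h' at position 1: consonant
  'f' at position 2: consonant
  'o' at position 3: vowel (running total: 1)
  'p' at position 4: consonant
  'c' at position 5: consonant
  'e' at position 6: vowel (running total: 2)
  'f' at position 7: consonant
  'j' at position 8: consonant
Total vowels: 2

2


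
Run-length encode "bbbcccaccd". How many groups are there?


Input: bbbcccaccd
Scanning for consecutive runs:
  Group 1: 'b' x 3 (positions 0-2)
  Group 2: 'c' x 3 (positions 3-5)
  Group 3: 'a' x 1 (positions 6-6)
  Group 4: 'c' x 2 (positions 7-8)
  Group 5: 'd' x 1 (positions 9-9)
Total groups: 5

5


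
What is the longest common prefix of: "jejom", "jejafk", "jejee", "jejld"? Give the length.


Words: jejom, jejafk, jejee, jejld
  Position 0: all 'j' => match
  Position 1: all 'e' => match
  Position 2: all 'j' => match
  Position 3: ('o', 'a', 'e', 'l') => mismatch, stop
LCP = "jej" (length 3)

3


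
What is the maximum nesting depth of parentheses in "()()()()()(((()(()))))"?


Input: "()()()()()(((()(()))))"
Tracking depth:
  Position 0 '(': depth becomes 1
  Position 1 ')': depth becomes 0
  Position 2 '(': depth becomes 1
  Position 3 ')': depth becomes 0
  Position 4 '(': depth becomes 1
  Position 5 ')': depth becomes 0
  Position 6 '(': depth becomes 1
  Position 7 ')': depth becomes 0
  Position 8 '(': depth becomes 1
  Position 9 ')': depth becomes 0
  Position 10 '(': depth becomes 1
  Position 11 '(': depth becomes 2
  Position 12 '(': depth becomes 3
  Position 13 '(': depth becomes 4
  Position 14 ')': depth becomes 3
  Position 15 '(': depth becomes 4
  Position 16 '(': depth becomes 5
  Position 17 ')': depth becomes 4
  Position 18 ')': depth becomes 3
  Position 19 ')': depth becomes 2
  Position 20 ')': depth becomes 1
  Position 21 ')': depth becomes 0
Maximum depth reached: 5

5


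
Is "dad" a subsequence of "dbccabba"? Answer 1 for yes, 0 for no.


Check if "dad" is a subsequence of "dbccabba"
Greedy scan:
  Position 0 ('d'): matches sub[0] = 'd'
  Position 1 ('b'): no match needed
  Position 2 ('c'): no match needed
  Position 3 ('c'): no match needed
  Position 4 ('a'): matches sub[1] = 'a'
  Position 5 ('b'): no match needed
  Position 6 ('b'): no match needed
  Position 7 ('a'): no match needed
Only matched 2/3 characters => not a subsequence

0


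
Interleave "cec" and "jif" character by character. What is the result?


Interleaving "cec" and "jif":
  Position 0: 'c' from first, 'j' from second => "cj"
  Position 1: 'e' from first, 'i' from second => "ei"
  Position 2: 'c' from first, 'f' from second => "cf"
Result: cjeicf

cjeicf


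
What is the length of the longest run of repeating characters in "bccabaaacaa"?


Input: "bccabaaacaa"
Scanning for longest run:
  Position 1 ('c'): new char, reset run to 1
  Position 2 ('c'): continues run of 'c', length=2
  Position 3 ('a'): new char, reset run to 1
  Position 4 ('b'): new char, reset run to 1
  Position 5 ('a'): new char, reset run to 1
  Position 6 ('a'): continues run of 'a', length=2
  Position 7 ('a'): continues run of 'a', length=3
  Position 8 ('c'): new char, reset run to 1
  Position 9 ('a'): new char, reset run to 1
  Position 10 ('a'): continues run of 'a', length=2
Longest run: 'a' with length 3

3


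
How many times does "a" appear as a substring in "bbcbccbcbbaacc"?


Searching for "a" in "bbcbccbcbbaacc"
Scanning each position:
  Position 0: "b" => no
  Position 1: "b" => no
  Position 2: "c" => no
  Position 3: "b" => no
  Position 4: "c" => no
  Position 5: "c" => no
  Position 6: "b" => no
  Position 7: "c" => no
  Position 8: "b" => no
  Position 9: "b" => no
  Position 10: "a" => MATCH
  Position 11: "a" => MATCH
  Position 12: "c" => no
  Position 13: "c" => no
Total occurrences: 2

2


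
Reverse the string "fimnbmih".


Input: fimnbmih
Reading characters right to left:
  Position 7: 'h'
  Position 6: 'i'
  Position 5: 'm'
  Position 4: 'b'
  Position 3: 'n'
  Position 2: 'm'
  Position 1: 'i'
  Position 0: 'f'
Reversed: himbnmif

himbnmif


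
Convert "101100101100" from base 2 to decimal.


Input: "101100101100" in base 2
Positional expansion:
  Digit '1' (value 1) x 2^11 = 2048
  Digit '0' (value 0) x 2^10 = 0
  Digit '1' (value 1) x 2^9 = 512
  Digit '1' (value 1) x 2^8 = 256
  Digit '0' (value 0) x 2^7 = 0
  Digit '0' (value 0) x 2^6 = 0
  Digit '1' (value 1) x 2^5 = 32
  Digit '0' (value 0) x 2^4 = 0
  Digit '1' (value 1) x 2^3 = 8
  Digit '1' (value 1) x 2^2 = 4
  Digit '0' (value 0) x 2^1 = 0
  Digit '0' (value 0) x 2^0 = 0
Sum = 2860

2860


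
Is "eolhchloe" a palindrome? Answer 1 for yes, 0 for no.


Input: eolhchloe
Reversed: eolhchloe
  Compare pos 0 ('e') with pos 8 ('e'): match
  Compare pos 1 ('o') with pos 7 ('o'): match
  Compare pos 2 ('l') with pos 6 ('l'): match
  Compare pos 3 ('h') with pos 5 ('h'): match
Result: palindrome

1


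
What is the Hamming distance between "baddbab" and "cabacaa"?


Comparing "baddbab" and "cabacaa" position by position:
  Position 0: 'b' vs 'c' => differ
  Position 1: 'a' vs 'a' => same
  Position 2: 'd' vs 'b' => differ
  Position 3: 'd' vs 'a' => differ
  Position 4: 'b' vs 'c' => differ
  Position 5: 'a' vs 'a' => same
  Position 6: 'b' vs 'a' => differ
Total differences (Hamming distance): 5

5


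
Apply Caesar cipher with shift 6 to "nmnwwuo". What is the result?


Caesar cipher: shift "nmnwwuo" by 6
  'n' (pos 13) + 6 = pos 19 = 't'
  'm' (pos 12) + 6 = pos 18 = 's'
  'n' (pos 13) + 6 = pos 19 = 't'
  'w' (pos 22) + 6 = pos 2 = 'c'
  'w' (pos 22) + 6 = pos 2 = 'c'
  'u' (pos 20) + 6 = pos 0 = 'a'
  'o' (pos 14) + 6 = pos 20 = 'u'
Result: tstccau

tstccau


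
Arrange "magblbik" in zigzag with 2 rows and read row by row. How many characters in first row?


Zigzag "magblbik" into 2 rows:
Placing characters:
  'm' => row 0
  'a' => row 1
  'g' => row 0
  'b' => row 1
  'l' => row 0
  'b' => row 1
  'i' => row 0
  'k' => row 1
Rows:
  Row 0: "mgli"
  Row 1: "abbk"
First row length: 4

4


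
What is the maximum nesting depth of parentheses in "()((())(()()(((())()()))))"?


Input: "()((())(()()(((())()()))))"
Tracking depth:
  Position 0 '(': depth becomes 1
  Position 1 ')': depth becomes 0
  Position 2 '(': depth becomes 1
  Position 3 '(': depth becomes 2
  Position 4 '(': depth becomes 3
  Position 5 ')': depth becomes 2
  Position 6 ')': depth becomes 1
  Position 7 '(': depth becomes 2
  Position 8 '(': depth becomes 3
  Position 9 ')': depth becomes 2
  Position 10 '(': depth becomes 3
  Position 11 ')': depth becomes 2
  Position 12 '(': depth becomes 3
  Position 13 '(': depth becomes 4
  Position 14 '(': depth becomes 5
  Position 15 '(': depth becomes 6
  Position 16 ')': depth becomes 5
  Position 17 ')': depth becomes 4
  Position 18 '(': depth becomes 5
  Position 19 ')': depth becomes 4
  Position 20 '(': depth becomes 5
  Position 21 ')': depth becomes 4
  Position 22 ')': depth becomes 3
  Position 23 ')': depth becomes 2
  Position 24 ')': depth becomes 1
  Position 25 ')': depth becomes 0
Maximum depth reached: 6

6


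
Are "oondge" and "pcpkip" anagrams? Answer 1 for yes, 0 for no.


Strings: "oondge", "pcpkip"
Sorted first:  degnoo
Sorted second: cikppp
Differ at position 0: 'd' vs 'c' => not anagrams

0


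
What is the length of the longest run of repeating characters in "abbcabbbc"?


Input: "abbcabbbc"
Scanning for longest run:
  Position 1 ('b'): new char, reset run to 1
  Position 2 ('b'): continues run of 'b', length=2
  Position 3 ('c'): new char, reset run to 1
  Position 4 ('a'): new char, reset run to 1
  Position 5 ('b'): new char, reset run to 1
  Position 6 ('b'): continues run of 'b', length=2
  Position 7 ('b'): continues run of 'b', length=3
  Position 8 ('c'): new char, reset run to 1
Longest run: 'b' with length 3

3


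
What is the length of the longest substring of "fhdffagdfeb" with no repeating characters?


Input: "fhdffagdfeb"
Sliding window (track last position of each char):
  Position 0 ('f'): window [0,0] length 1 -- new best
  Position 1 ('h'): window [0,1] length 2 -- new best
  Position 2 ('d'): window [0,2] length 3 -- new best
  Position 3 ('f'): repeat (last at 0), move window start to 1
  Position 3 ('f'): window [1,3] length 3
  Position 4 ('f'): repeat (last at 3), move window start to 4
  Position 4 ('f'): window [4,4] length 1
  Position 5 ('a'): window [4,5] length 2
  Position 6 ('g'): window [4,6] length 3
  Position 7 ('d'): window [4,7] length 4 -- new best
  Position 8 ('f'): repeat (last at 4), move window start to 5
  Position 8 ('f'): window [5,8] length 4
  Position 9 ('e'): window [5,9] length 5 -- new best
  Position 10 ('b'): window [5,10] length 6 -- new best
Longest substring with no repeats: "agdfeb" with length 6

6


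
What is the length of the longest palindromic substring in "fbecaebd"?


Input: "fbecaebd"
Checking substrings for palindromes:
  No multi-char palindromic substrings found
Longest palindromic substring: "f" with length 1

1


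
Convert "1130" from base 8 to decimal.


Input: "1130" in base 8
Positional expansion:
  Digit '1' (value 1) x 8^3 = 512
  Digit '1' (value 1) x 8^2 = 64
  Digit '3' (value 3) x 8^1 = 24
  Digit '0' (value 0) x 8^0 = 0
Sum = 600

600


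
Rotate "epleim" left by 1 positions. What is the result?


Input: "epleim", rotate left by 1
First 1 characters: "e"
Remaining characters: "pleim"
Concatenate remaining + first: "pleim" + "e" = "pleime"

pleime


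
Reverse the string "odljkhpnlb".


Input: odljkhpnlb
Reading characters right to left:
  Position 9: 'b'
  Position 8: 'l'
  Position 7: 'n'
  Position 6: 'p'
  Position 5: 'h'
  Position 4: 'k'
  Position 3: 'j'
  Position 2: 'l'
  Position 1: 'd'
  Position 0: 'o'
Reversed: blnphkjldo

blnphkjldo


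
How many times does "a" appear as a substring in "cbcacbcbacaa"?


Searching for "a" in "cbcacbcbacaa"
Scanning each position:
  Position 0: "c" => no
  Position 1: "b" => no
  Position 2: "c" => no
  Position 3: "a" => MATCH
  Position 4: "c" => no
  Position 5: "b" => no
  Position 6: "c" => no
  Position 7: "b" => no
  Position 8: "a" => MATCH
  Position 9: "c" => no
  Position 10: "a" => MATCH
  Position 11: "a" => MATCH
Total occurrences: 4

4


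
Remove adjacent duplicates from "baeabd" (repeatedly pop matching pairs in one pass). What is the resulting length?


Input: baeabd
Stack-based adjacent duplicate removal:
  Read 'b': push. Stack: b
  Read 'a': push. Stack: ba
  Read 'e': push. Stack: bae
  Read 'a': push. Stack: baea
  Read 'b': push. Stack: baeab
  Read 'd': push. Stack: baeabd
Final stack: "baeabd" (length 6)

6


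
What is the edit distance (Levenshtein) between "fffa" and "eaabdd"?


Computing edit distance: "fffa" -> "eaabdd"
DP table:
           e    a    a    b    d    d
      0    1    2    3    4    5    6
  f   1    1    2    3    4    5    6
  f   2    2    2    3    4    5    6
  f   3    3    3    3    4    5    6
  a   4    4    3    3    4    5    6
Edit distance = dp[4][6] = 6

6


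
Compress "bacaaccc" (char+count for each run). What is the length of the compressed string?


Input: bacaaccc
Runs:
  'b' x 1 => "b1"
  'a' x 1 => "a1"
  'c' x 1 => "c1"
  'a' x 2 => "a2"
  'c' x 3 => "c3"
Compressed: "b1a1c1a2c3"
Compressed length: 10

10


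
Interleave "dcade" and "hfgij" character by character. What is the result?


Interleaving "dcade" and "hfgij":
  Position 0: 'd' from first, 'h' from second => "dh"
  Position 1: 'c' from first, 'f' from second => "cf"
  Position 2: 'a' from first, 'g' from second => "ag"
  Position 3: 'd' from first, 'i' from second => "di"
  Position 4: 'e' from first, 'j' from second => "ej"
Result: dhcfagdiej

dhcfagdiej


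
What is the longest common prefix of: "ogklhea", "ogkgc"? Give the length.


Words: ogklhea, ogkgc
  Position 0: all 'o' => match
  Position 1: all 'g' => match
  Position 2: all 'k' => match
  Position 3: ('l', 'g') => mismatch, stop
LCP = "ogk" (length 3)

3


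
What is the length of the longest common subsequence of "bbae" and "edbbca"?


LCS of "bbae" and "edbbca"
DP table:
           e    d    b    b    c    a
      0    0    0    0    0    0    0
  b   0    0    0    1    1    1    1
  b   0    0    0    1    2    2    2
  a   0    0    0    1    2    2    3
  e   0    1    1    1    2    2    3
LCS length = dp[4][6] = 3

3


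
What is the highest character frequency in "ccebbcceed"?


Input: ccebbcceed
Character counts:
  'b': 2
  'c': 4
  'd': 1
  'e': 3
Maximum frequency: 4

4


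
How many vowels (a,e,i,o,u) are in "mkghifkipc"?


Input: mkghifkipc
Checking each character:
  'm' at position 0: consonant
  'k' at position 1: consonant
  'g' at position 2: consonant
  'h' at position 3: consonant
  'i' at position 4: vowel (running total: 1)
  'f' at position 5: consonant
  'k' at position 6: consonant
  'i' at position 7: vowel (running total: 2)
  'p' at position 8: consonant
  'c' at position 9: consonant
Total vowels: 2

2


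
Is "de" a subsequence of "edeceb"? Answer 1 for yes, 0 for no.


Check if "de" is a subsequence of "edeceb"
Greedy scan:
  Position 0 ('e'): no match needed
  Position 1 ('d'): matches sub[0] = 'd'
  Position 2 ('e'): matches sub[1] = 'e'
  Position 3 ('c'): no match needed
  Position 4 ('e'): no match needed
  Position 5 ('b'): no match needed
All 2 characters matched => is a subsequence

1


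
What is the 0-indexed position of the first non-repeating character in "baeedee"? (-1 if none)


Input: baeedee
Character frequencies:
  'a': 1
  'b': 1
  'd': 1
  'e': 4
Scanning left to right for freq == 1:
  Position 0 ('b'): unique! => answer = 0

0


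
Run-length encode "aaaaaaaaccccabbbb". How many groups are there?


Input: aaaaaaaaccccabbbb
Scanning for consecutive runs:
  Group 1: 'a' x 8 (positions 0-7)
  Group 2: 'c' x 4 (positions 8-11)
  Group 3: 'a' x 1 (positions 12-12)
  Group 4: 'b' x 4 (positions 13-16)
Total groups: 4

4


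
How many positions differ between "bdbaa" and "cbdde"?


Comparing "bdbaa" and "cbdde" position by position:
  Position 0: 'b' vs 'c' => DIFFER
  Position 1: 'd' vs 'b' => DIFFER
  Position 2: 'b' vs 'd' => DIFFER
  Position 3: 'a' vs 'd' => DIFFER
  Position 4: 'a' vs 'e' => DIFFER
Positions that differ: 5

5


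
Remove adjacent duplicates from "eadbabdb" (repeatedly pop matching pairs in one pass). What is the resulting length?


Input: eadbabdb
Stack-based adjacent duplicate removal:
  Read 'e': push. Stack: e
  Read 'a': push. Stack: ea
  Read 'd': push. Stack: ead
  Read 'b': push. Stack: eadb
  Read 'a': push. Stack: eadba
  Read 'b': push. Stack: eadbab
  Read 'd': push. Stack: eadbabd
  Read 'b': push. Stack: eadbabdb
Final stack: "eadbabdb" (length 8)

8


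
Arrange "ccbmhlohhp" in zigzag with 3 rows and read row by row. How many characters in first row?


Zigzag "ccbmhlohhp" into 3 rows:
Placing characters:
  'c' => row 0
  'c' => row 1
  'b' => row 2
  'm' => row 1
  'h' => row 0
  'l' => row 1
  'o' => row 2
  'h' => row 1
  'h' => row 0
  'p' => row 1
Rows:
  Row 0: "chh"
  Row 1: "cmlhp"
  Row 2: "bo"
First row length: 3

3


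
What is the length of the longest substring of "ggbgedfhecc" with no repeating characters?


Input: "ggbgedfhecc"
Sliding window (track last position of each char):
  Position 0 ('g'): window [0,0] length 1 -- new best
  Position 1 ('g'): repeat (last at 0), move window start to 1
  Position 1 ('g'): window [1,1] length 1
  Position 2 ('b'): window [1,2] length 2 -- new best
  Position 3 ('g'): repeat (last at 1), move window start to 2
  Position 3 ('g'): window [2,3] length 2
  Position 4 ('e'): window [2,4] length 3 -- new best
  Position 5 ('d'): window [2,5] length 4 -- new best
  Position 6 ('f'): window [2,6] length 5 -- new best
  Position 7 ('h'): window [2,7] length 6 -- new best
  Position 8 ('e'): repeat (last at 4), move window start to 5
  Position 8 ('e'): window [5,8] length 4
  Position 9 ('c'): window [5,9] length 5
  Position 10 ('c'): repeat (last at 9), move window start to 10
  Position 10 ('c'): window [10,10] length 1
Longest substring with no repeats: "bgedfh" with length 6

6
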